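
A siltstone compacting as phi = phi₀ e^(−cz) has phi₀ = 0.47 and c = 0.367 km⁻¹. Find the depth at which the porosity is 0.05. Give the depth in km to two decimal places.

Invert Athy's law: z = ln(phi₀/phi) / c
z = ln(0.47/0.05) / 0.367 = ln(9.4) / 0.367 = 2.2407 / 0.367 = 6.105 km

6.11 km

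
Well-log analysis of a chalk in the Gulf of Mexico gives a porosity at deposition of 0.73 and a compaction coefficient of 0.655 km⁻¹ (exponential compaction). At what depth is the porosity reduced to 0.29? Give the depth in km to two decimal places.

Invert Athy's law: d = ln(φ₀/φ) / β
d = ln(0.73/0.29) / 0.655 = ln(2.517) / 0.655 = 0.9232 / 0.655 = 1.409 km

1.41 km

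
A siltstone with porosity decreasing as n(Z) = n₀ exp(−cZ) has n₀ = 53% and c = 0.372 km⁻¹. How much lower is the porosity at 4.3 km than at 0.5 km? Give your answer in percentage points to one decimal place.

33.3 percentage points

n(0.5) = 0.53·e^(−0.372×0.5) = 0.4400
n(4.3) = 0.53·e^(−0.372×4.3) = 0.1070
Δn = 0.4400 − 0.1070 = 0.3330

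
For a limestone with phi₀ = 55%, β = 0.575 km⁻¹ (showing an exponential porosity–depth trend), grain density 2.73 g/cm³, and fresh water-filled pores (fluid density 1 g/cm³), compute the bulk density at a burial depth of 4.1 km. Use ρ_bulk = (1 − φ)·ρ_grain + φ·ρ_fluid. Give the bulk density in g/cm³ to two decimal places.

2.64 g/cm³

Porosity at depth: phi = 0.55·exp(−0.575×4.1) = 0.55×0.0947 = 0.0521
Bulk density: ρ_b = (1−phi)ρ_g + phi·ρ_f = 0.9479×2.73 + 0.0521×1
       = 2.588 + 0.052 = 2.640 g/cm³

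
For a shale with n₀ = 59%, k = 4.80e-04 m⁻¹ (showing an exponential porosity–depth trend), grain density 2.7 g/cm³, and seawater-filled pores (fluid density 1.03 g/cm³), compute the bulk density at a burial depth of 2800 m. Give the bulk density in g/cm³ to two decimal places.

Working in km (1 km = 1000 m; k in km⁻¹ = k in m⁻¹ × 1000):
Porosity at depth: n = 0.59·exp(−0.48×2.8) = 0.59×0.2608 = 0.1539
Bulk density: ρ_b = (1−n)ρ_g + n·ρ_f = 0.8461×2.7 + 0.1539×1.03
       = 2.285 + 0.158 = 2.443 g/cm³

2.44 g/cm³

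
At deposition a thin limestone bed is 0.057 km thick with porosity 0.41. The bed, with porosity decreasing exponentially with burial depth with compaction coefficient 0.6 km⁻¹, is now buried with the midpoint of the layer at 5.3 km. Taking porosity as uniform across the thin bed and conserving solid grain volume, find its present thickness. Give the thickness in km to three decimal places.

Porosity at 5.3 km: phi = 0.41·exp(−0.6×5.3) = 0.0171
Solid-volume conservation: h(1−phi) = h₀(1−phi₀) ⇒ h = h₀·(1−phi₀)/(1−phi)
h = 0.057 × (1 − 0.41)/(1 − 0.0171) = 0.057 × 0.6002 = 0.0342 km

0.034 km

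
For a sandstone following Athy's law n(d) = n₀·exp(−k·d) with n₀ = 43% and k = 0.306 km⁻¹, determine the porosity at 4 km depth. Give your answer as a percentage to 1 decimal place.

12.6%

n = n₀·exp(−k·d) = 0.43 × exp(−0.306 × 4) = 0.43 × exp(−1.224)
  = 0.43 × 0.2941 = 0.1264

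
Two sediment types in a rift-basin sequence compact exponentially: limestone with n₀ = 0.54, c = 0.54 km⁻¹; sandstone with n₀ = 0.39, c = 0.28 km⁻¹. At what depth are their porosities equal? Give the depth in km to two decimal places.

Set n₀ₐ e^(−cₐd) = n₀ᵦ e^(−cᵦd) ⇒ ln(n₀ₐ/n₀ᵦ) = (cₐ − cᵦ)·d
d = ln(0.54/0.39) / (0.54 − 0.28) = 0.3254 / 0.26 = 1.252 km

1.25 km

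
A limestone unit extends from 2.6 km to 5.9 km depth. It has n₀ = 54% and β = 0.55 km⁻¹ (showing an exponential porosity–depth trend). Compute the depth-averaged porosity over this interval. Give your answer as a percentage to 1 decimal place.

6.0%

⟨n⟩ = (1/(Z₂−Z₁)) ∫ n₀ e^(−βZ) dZ = n₀·(e^(−β·Z₁) − e^(−β·Z₂)) / (β·(Z₂−Z₁))
e^(−0.55×2.6) = 0.2393; e^(−0.55×5.9) = 0.0390
⟨n⟩ = 0.54 × (0.2393 − 0.0390) / (0.55 × 3.3) = 0.54 × 0.1104 = 0.0596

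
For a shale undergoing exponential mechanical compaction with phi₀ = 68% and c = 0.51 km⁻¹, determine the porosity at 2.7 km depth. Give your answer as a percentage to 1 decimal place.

17.2%

phi = phi₀·exp(−c·Z) = 0.68 × exp(−0.51 × 2.7) = 0.68 × exp(−1.377)
  = 0.68 × 0.2523 = 0.1716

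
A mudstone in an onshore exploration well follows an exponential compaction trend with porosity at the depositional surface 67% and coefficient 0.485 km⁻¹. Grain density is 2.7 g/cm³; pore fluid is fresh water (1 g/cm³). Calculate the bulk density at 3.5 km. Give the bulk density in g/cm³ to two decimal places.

2.49 g/cm³

Porosity at depth: φ = 0.67·exp(−0.485×3.5) = 0.67×0.1831 = 0.1227
Bulk density: ρ_b = (1−φ)ρ_g + φ·ρ_f = 0.8773×2.7 + 0.1227×1
       = 2.369 + 0.123 = 2.491 g/cm³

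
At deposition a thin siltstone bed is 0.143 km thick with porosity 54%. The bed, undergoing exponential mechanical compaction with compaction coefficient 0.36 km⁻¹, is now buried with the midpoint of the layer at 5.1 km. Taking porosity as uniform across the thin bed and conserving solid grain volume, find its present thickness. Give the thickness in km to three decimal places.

0.072 km

Porosity at 5.1 km: phi = 0.54·exp(−0.36×5.1) = 0.0861
Solid-volume conservation: h(1−phi) = h₀(1−phi₀) ⇒ h = h₀·(1−phi₀)/(1−phi)
h = 0.143 × (1 − 0.54)/(1 − 0.0861) = 0.143 × 0.5033 = 0.0720 km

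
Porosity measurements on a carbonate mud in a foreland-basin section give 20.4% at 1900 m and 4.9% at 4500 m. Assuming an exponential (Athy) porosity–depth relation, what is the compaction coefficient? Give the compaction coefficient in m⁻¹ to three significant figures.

0.000549 m⁻¹

Working in km (1 km = 1000 m; k in km⁻¹ = k in m⁻¹ × 1000):
Athy: n(z) = n₀ e^(−kz) ⇒ n₁/n₂ = e^{k(z₂−z₁)} ⇒ k = ln(n₁/n₂)/(z₂−z₁)
k = ln(0.204/0.049) / (4.5 − 1.9) = ln(4.163) / 2.6 = 1.4263 / 2.6 = 0.5486 km⁻¹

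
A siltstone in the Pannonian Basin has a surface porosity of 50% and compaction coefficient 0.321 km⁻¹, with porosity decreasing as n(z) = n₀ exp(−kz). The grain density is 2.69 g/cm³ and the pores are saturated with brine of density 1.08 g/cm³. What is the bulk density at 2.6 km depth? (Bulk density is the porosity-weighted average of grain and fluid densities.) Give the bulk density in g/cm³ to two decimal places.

2.34 g/cm³

Porosity at depth: n = 0.5·exp(−0.321×2.6) = 0.5×0.4340 = 0.2170
Bulk density: ρ_b = (1−n)ρ_g + n·ρ_f = 0.7830×2.69 + 0.2170×1.08
       = 2.106 + 0.234 = 2.341 g/cm³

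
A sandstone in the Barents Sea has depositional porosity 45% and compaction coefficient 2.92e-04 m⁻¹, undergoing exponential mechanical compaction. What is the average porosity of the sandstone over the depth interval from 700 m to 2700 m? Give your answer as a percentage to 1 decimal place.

27.8%

Working in km (1 km = 1000 m; k in km⁻¹ = k in m⁻¹ × 1000):
⟨n⟩ = (1/(z₂−z₁)) ∫ n₀ e^(−kz) dz = n₀·(e^(−k·z₁) − e^(−k·z₂)) / (k·(z₂−z₁))
e^(−0.292×0.7) = 0.8151; e^(−0.292×2.7) = 0.4546
⟨n⟩ = 0.45 × (0.8151 − 0.4546) / (0.292 × 2) = 0.45 × 0.6174 = 0.2778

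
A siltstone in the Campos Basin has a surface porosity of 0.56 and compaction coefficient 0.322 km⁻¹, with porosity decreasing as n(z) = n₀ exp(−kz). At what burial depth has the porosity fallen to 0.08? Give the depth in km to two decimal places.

6.04 km

Invert Athy's law: z = ln(n₀/n) / k
z = ln(0.56/0.08) / 0.322 = ln(7) / 0.322 = 1.9459 / 0.322 = 6.043 km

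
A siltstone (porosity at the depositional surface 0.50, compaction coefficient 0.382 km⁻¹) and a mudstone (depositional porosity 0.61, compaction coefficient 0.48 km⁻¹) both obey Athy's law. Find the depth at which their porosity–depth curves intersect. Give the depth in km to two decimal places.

Set phi₀ₐ e^(−kₐd) = phi₀ᵦ e^(−kᵦd) ⇒ ln(phi₀ₐ/phi₀ᵦ) = (kₐ − kᵦ)·d
d = ln(0.5/0.61) / (0.382 − 0.48) = -0.1989 / -0.098 = 2.029 km

2.03 km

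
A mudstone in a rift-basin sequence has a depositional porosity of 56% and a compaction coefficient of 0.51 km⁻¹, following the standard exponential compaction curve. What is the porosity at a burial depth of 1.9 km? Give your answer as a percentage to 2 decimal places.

21.25%

n = n₀·exp(−k·Z) = 0.56 × exp(−0.51 × 1.9) = 0.56 × exp(−0.969)
  = 0.56 × 0.3795 = 0.2125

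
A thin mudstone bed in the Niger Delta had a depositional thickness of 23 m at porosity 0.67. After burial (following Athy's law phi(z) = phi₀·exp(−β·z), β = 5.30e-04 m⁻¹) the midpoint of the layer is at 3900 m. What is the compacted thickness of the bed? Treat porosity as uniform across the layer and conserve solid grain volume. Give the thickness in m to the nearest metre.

Working in km (1 km = 1000 m; β in km⁻¹ = β in m⁻¹ × 1000):
Porosity at 3.9 km: phi = 0.67·exp(−0.53×3.9) = 0.0848
Solid-volume conservation: h(1−phi) = h₀(1−phi₀) ⇒ h = h₀·(1−phi₀)/(1−phi)
h = 0.023 × (1 − 0.67)/(1 − 0.0848) = 0.023 × 0.3606 = 0.0083 km

8 m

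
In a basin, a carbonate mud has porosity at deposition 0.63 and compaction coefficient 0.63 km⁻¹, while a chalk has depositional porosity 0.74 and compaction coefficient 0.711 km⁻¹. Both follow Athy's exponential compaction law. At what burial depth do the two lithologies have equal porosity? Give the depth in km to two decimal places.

1.99 km

Set n₀ₐ e^(−kₐz) = n₀ᵦ e^(−kᵦz) ⇒ ln(n₀ₐ/n₀ᵦ) = (kₐ − kᵦ)·z
z = ln(0.63/0.74) / (0.63 − 0.711) = -0.1609 / -0.081 = 1.987 km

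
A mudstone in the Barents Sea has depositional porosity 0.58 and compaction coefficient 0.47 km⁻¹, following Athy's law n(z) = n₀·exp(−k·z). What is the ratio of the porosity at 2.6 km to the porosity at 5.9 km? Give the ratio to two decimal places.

n(z₁)/n(z₂) = e^(−k·z₁)/e^(−k·z₂) = e^{k(z₂−z₁)}
= exp(0.47 × 3.3) = exp(1.551) = 4.7162

4.72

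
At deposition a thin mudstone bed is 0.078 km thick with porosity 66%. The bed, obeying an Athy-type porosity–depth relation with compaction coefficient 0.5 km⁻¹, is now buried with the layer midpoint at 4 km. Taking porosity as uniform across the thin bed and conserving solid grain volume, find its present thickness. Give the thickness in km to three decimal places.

0.029 km

Porosity at 4 km: φ = 0.66·exp(−0.5×4) = 0.0893
Solid-volume conservation: h(1−φ) = h₀(1−φ₀) ⇒ h = h₀·(1−φ₀)/(1−φ)
h = 0.078 × (1 − 0.66)/(1 − 0.0893) = 0.078 × 0.3733 = 0.0291 km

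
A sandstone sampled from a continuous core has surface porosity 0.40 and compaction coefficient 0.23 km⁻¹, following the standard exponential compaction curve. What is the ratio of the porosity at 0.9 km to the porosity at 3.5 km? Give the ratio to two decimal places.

phi(z₁)/phi(z₂) = e^(−k·z₁)/e^(−k·z₂) = e^{k(z₂−z₁)}
= exp(0.23 × 2.6) = exp(0.598) = 1.8185

1.82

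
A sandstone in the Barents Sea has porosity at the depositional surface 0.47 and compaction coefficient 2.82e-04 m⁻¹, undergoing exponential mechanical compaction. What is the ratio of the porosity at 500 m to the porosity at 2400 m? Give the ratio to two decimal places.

1.71

Working in km (1 km = 1000 m; k in km⁻¹ = k in m⁻¹ × 1000):
φ(z₁)/φ(z₂) = e^(−k·z₁)/e^(−k·z₂) = e^{k(z₂−z₁)}
= exp(0.282 × 1.9) = exp(0.5358) = 1.7088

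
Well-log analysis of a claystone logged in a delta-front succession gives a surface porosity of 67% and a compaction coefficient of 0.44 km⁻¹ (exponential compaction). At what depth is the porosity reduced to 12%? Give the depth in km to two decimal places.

3.91 km

Invert Athy's law: Z = ln(phi₀/phi) / k
Z = ln(0.67/0.12) / 0.44 = ln(5.583) / 0.44 = 1.7198 / 0.44 = 3.909 km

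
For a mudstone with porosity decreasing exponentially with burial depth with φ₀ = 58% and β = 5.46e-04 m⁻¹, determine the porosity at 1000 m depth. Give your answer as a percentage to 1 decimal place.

33.6%

Working in km (1 km = 1000 m; β in km⁻¹ = β in m⁻¹ × 1000):
φ = φ₀·exp(−β·z) = 0.58 × exp(−0.546 × 1) = 0.58 × exp(−0.546)
  = 0.58 × 0.5793 = 0.3360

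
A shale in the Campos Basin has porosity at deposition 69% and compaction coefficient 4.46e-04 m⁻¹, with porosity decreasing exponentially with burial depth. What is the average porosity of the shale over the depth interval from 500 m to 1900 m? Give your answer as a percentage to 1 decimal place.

Working in km (1 km = 1000 m; k in km⁻¹ = k in m⁻¹ × 1000):
⟨φ⟩ = (1/(Z₂−Z₁)) ∫ φ₀ e^(−kZ) dZ = φ₀·(e^(−k·Z₁) − e^(−k·Z₂)) / (k·(Z₂−Z₁))
e^(−0.446×0.5) = 0.8001; e^(−0.446×1.9) = 0.4285
⟨φ⟩ = 0.69 × (0.8001 − 0.4285) / (0.446 × 1.4) = 0.69 × 0.5951 = 0.4106

41.1%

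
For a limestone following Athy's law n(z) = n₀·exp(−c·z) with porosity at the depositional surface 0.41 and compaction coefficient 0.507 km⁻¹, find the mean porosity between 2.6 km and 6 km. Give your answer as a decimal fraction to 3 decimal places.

0.052

⟨n⟩ = (1/(z₂−z₁)) ∫ n₀ e^(−cz) dz = n₀·(e^(−c·z₁) − e^(−c·z₂)) / (c·(z₂−z₁))
e^(−0.507×2.6) = 0.2676; e^(−0.507×6) = 0.0477
⟨n⟩ = 0.41 × (0.2676 − 0.0477) / (0.507 × 3.4) = 0.41 × 0.1276 = 0.0523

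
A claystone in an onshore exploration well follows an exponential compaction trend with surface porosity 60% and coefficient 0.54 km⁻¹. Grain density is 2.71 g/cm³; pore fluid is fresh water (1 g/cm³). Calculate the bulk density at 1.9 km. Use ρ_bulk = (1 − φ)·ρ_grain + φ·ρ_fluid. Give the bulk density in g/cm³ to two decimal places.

2.34 g/cm³

Porosity at depth: phi = 0.6·exp(−0.54×1.9) = 0.6×0.3584 = 0.2151
Bulk density: ρ_b = (1−phi)ρ_g + phi·ρ_f = 0.7849×2.71 + 0.2151×1
       = 2.127 + 0.215 = 2.342 g/cm³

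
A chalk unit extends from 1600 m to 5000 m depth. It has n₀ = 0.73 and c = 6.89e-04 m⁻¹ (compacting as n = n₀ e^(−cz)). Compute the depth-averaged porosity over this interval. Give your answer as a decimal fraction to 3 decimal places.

0.094

Working in km (1 km = 1000 m; c in km⁻¹ = c in m⁻¹ × 1000):
⟨n⟩ = (1/(z₂−z₁)) ∫ n₀ e^(−cz) dz = n₀·(e^(−c·z₁) − e^(−c·z₂)) / (c·(z₂−z₁))
e^(−0.689×1.6) = 0.3321; e^(−0.689×5) = 0.0319
⟨n⟩ = 0.73 × (0.3321 − 0.0319) / (0.689 × 3.4) = 0.73 × 0.1281 = 0.0935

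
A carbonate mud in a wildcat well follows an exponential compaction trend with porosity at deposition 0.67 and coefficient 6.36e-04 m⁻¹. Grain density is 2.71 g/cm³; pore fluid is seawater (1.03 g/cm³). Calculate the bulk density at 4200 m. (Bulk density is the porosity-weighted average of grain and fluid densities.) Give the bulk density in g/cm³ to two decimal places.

Working in km (1 km = 1000 m; β in km⁻¹ = β in m⁻¹ × 1000):
Porosity at depth: n = 0.67·exp(−0.636×4.2) = 0.67×0.0692 = 0.0463
Bulk density: ρ_b = (1−n)ρ_g + n·ρ_f = 0.9537×2.71 + 0.0463×1.03
       = 2.584 + 0.048 = 2.632 g/cm³

2.63 g/cm³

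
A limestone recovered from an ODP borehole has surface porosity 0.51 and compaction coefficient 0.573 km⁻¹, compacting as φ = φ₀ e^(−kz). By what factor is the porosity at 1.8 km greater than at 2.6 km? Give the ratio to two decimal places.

φ(z₁)/φ(z₂) = e^(−k·z₁)/e^(−k·z₂) = e^{k(z₂−z₁)}
= exp(0.573 × 0.8) = exp(0.4584) = 1.5815

1.58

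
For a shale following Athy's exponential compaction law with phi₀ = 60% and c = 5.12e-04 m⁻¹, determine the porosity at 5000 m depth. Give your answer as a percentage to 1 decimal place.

Working in km (1 km = 1000 m; c in km⁻¹ = c in m⁻¹ × 1000):
phi = phi₀·exp(−c·d) = 0.6 × exp(−0.512 × 5) = 0.6 × exp(−2.56)
  = 0.6 × 0.0773 = 0.0464

4.6%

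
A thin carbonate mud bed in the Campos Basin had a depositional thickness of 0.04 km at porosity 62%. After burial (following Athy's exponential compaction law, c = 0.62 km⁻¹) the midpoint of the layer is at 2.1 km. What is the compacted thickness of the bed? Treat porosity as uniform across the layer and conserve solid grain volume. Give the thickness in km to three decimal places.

Porosity at 2.1 km: phi = 0.62·exp(−0.62×2.1) = 0.1686
Solid-volume conservation: h(1−phi) = h₀(1−phi₀) ⇒ h = h₀·(1−phi₀)/(1−phi)
h = 0.04 × (1 − 0.62)/(1 − 0.1686) = 0.04 × 0.4571 = 0.0183 km

0.018 km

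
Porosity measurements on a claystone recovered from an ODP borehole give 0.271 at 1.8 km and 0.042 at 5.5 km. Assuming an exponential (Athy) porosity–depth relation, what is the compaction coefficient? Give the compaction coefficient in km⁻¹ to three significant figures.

0.504 km⁻¹

Athy: phi(d) = phi₀ e^(−kd) ⇒ phi₁/phi₂ = e^{k(d₂−d₁)} ⇒ k = ln(phi₁/phi₂)/(d₂−d₁)
k = ln(0.271/0.042) / (5.5 − 1.8) = ln(6.452) / 3.7 = 1.8644 / 3.7 = 0.5039 km⁻¹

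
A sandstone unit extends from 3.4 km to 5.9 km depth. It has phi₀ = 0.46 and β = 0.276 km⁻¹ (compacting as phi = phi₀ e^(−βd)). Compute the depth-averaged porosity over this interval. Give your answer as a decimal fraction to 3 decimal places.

0.130

⟨phi⟩ = (1/(d₂−d₁)) ∫ phi₀ e^(−βd) dd = phi₀·(e^(−β·d₁) − e^(−β·d₂)) / (β·(d₂−d₁))
e^(−0.276×3.4) = 0.3913; e^(−0.276×5.9) = 0.1962
⟨phi⟩ = 0.46 × (0.3913 − 0.1962) / (0.276 × 2.5) = 0.46 × 0.2826 = 0.1300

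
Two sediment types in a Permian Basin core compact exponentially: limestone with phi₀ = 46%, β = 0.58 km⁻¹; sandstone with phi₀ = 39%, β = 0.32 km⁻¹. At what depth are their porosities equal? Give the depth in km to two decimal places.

Set phi₀ₐ e^(−βₐz) = phi₀ᵦ e^(−βᵦz) ⇒ ln(phi₀ₐ/phi₀ᵦ) = (βₐ − βᵦ)·z
z = ln(0.46/0.39) / (0.58 − 0.32) = 0.1651 / 0.26 = 0.635 km

0.63 km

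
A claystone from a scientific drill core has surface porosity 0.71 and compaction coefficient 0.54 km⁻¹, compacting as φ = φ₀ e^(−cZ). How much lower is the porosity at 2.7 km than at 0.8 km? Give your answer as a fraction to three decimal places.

0.296

φ(0.8) = 0.71·e^(−0.54×0.8) = 0.4609
φ(2.7) = 0.71·e^(−0.54×2.7) = 0.1652
Δφ = 0.4609 − 0.1652 = 0.2957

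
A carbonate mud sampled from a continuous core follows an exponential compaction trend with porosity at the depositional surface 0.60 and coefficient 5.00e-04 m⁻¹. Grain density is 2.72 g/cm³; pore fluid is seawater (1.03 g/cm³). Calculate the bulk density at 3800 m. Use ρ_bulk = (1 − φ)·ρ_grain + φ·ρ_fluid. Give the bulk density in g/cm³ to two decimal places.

2.57 g/cm³

Working in km (1 km = 1000 m; k in km⁻¹ = k in m⁻¹ × 1000):
Porosity at depth: φ = 0.6·exp(−0.5×3.8) = 0.6×0.1496 = 0.0897
Bulk density: ρ_b = (1−φ)ρ_g + φ·ρ_f = 0.9103×2.72 + 0.0897×1.03
       = 2.476 + 0.092 = 2.568 g/cm³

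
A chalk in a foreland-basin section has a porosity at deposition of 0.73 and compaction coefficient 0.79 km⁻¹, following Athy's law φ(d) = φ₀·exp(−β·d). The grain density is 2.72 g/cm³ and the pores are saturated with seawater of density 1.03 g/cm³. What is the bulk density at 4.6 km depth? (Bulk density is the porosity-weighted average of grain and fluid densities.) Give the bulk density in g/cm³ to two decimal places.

Porosity at depth: φ = 0.73·exp(−0.79×4.6) = 0.73×0.0264 = 0.0193
Bulk density: ρ_b = (1−φ)ρ_g + φ·ρ_f = 0.9807×2.72 + 0.0193×1.03
       = 2.668 + 0.020 = 2.687 g/cm³

2.69 g/cm³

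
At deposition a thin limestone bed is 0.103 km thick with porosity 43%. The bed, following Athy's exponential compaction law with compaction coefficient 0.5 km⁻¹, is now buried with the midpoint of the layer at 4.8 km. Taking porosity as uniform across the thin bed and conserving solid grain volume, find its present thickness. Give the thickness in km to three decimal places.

Porosity at 4.8 km: phi = 0.43·exp(−0.5×4.8) = 0.0390
Solid-volume conservation: h(1−phi) = h₀(1−phi₀) ⇒ h = h₀·(1−phi₀)/(1−phi)
h = 0.103 × (1 − 0.43)/(1 − 0.0390) = 0.103 × 0.5931 = 0.0611 km

0.061 km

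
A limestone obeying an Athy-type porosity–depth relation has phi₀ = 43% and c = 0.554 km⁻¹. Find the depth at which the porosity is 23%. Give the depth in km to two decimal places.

Invert Athy's law: Z = ln(phi₀/phi) / c
Z = ln(0.43/0.23) / 0.554 = ln(1.87) / 0.554 = 0.6257 / 0.554 = 1.129 km

1.13 km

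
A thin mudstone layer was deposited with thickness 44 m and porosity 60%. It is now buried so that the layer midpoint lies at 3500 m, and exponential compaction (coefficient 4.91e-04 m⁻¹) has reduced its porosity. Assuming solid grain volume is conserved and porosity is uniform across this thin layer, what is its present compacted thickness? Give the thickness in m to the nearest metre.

Working in km (1 km = 1000 m; k in km⁻¹ = k in m⁻¹ × 1000):
Porosity at 3.5 km: phi = 0.6·exp(−0.491×3.5) = 0.1076
Solid-volume conservation: h(1−phi) = h₀(1−phi₀) ⇒ h = h₀·(1−phi₀)/(1−phi)
h = 0.044 × (1 − 0.6)/(1 − 0.1076) = 0.044 × 0.4482 = 0.0197 km

20 m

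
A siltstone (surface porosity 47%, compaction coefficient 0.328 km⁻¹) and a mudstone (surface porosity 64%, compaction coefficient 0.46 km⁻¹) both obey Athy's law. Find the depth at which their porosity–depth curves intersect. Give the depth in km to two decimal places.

Set n₀ₐ e^(−kₐz) = n₀ᵦ e^(−kᵦz) ⇒ ln(n₀ₐ/n₀ᵦ) = (kₐ − kᵦ)·z
z = ln(0.47/0.64) / (0.328 − 0.46) = -0.3087 / -0.132 = 2.339 km

2.34 km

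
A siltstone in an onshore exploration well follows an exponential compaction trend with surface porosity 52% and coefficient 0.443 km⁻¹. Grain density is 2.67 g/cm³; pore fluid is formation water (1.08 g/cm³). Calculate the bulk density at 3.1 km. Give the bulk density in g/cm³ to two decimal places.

Porosity at depth: φ = 0.52·exp(−0.443×3.1) = 0.52×0.2533 = 0.1317
Bulk density: ρ_b = (1−φ)ρ_g + φ·ρ_f = 0.8683×2.67 + 0.1317×1.08
       = 2.318 + 0.142 = 2.461 g/cm³

2.46 g/cm³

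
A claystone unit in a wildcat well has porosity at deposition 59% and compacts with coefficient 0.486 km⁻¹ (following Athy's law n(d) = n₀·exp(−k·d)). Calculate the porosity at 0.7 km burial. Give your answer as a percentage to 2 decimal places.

n = n₀·exp(−k·d) = 0.59 × exp(−0.486 × 0.7) = 0.59 × exp(−0.3402)
  = 0.59 × 0.7116 = 0.4199

41.99%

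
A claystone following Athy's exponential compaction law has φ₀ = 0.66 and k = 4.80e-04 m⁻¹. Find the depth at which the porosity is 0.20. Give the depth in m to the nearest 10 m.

Working in km (1 km = 1000 m; k in km⁻¹ = k in m⁻¹ × 1000):
Invert Athy's law: z = ln(φ₀/φ) / k
z = ln(0.66/0.2) / 0.48 = ln(3.3) / 0.48 = 1.1939 / 0.48 = 2.487 km

2490 m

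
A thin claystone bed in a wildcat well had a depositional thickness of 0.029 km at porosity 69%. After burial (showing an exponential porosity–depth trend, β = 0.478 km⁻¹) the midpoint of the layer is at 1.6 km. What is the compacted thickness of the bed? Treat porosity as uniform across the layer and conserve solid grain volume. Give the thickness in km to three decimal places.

Porosity at 1.6 km: φ = 0.69·exp(−0.478×1.6) = 0.3211
Solid-volume conservation: h(1−φ) = h₀(1−φ₀) ⇒ h = h₀·(1−φ₀)/(1−φ)
h = 0.029 × (1 − 0.69)/(1 − 0.3211) = 0.029 × 0.4567 = 0.0132 km

0.013 km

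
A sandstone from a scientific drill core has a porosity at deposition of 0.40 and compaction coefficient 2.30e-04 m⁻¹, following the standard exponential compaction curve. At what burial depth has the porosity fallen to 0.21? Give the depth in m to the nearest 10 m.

2800 m

Working in km (1 km = 1000 m; k in km⁻¹ = k in m⁻¹ × 1000):
Invert Athy's law: z = ln(n₀/n) / k
z = ln(0.4/0.21) / 0.23 = ln(1.905) / 0.23 = 0.6444 / 0.23 = 2.802 km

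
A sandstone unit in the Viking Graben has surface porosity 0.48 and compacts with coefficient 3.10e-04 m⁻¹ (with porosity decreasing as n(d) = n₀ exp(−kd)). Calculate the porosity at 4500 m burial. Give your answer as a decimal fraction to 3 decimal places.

Working in km (1 km = 1000 m; k in km⁻¹ = k in m⁻¹ × 1000):
n = n₀·exp(−k·d) = 0.48 × exp(−0.31 × 4.5) = 0.48 × exp(−1.395)
  = 0.48 × 0.2478 = 0.1190

0.119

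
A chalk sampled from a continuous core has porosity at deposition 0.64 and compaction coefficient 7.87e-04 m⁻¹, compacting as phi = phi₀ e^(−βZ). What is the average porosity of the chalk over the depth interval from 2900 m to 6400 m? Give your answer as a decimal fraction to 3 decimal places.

0.022

Working in km (1 km = 1000 m; β in km⁻¹ = β in m⁻¹ × 1000):
⟨phi⟩ = (1/(Z₂−Z₁)) ∫ phi₀ e^(−βZ) dZ = phi₀·(e^(−β·Z₁) − e^(−β·Z₂)) / (β·(Z₂−Z₁))
e^(−0.787×2.9) = 0.1020; e^(−0.787×6.4) = 0.0065
⟨phi⟩ = 0.64 × (0.1020 − 0.0065) / (0.787 × 3.5) = 0.64 × 0.0347 = 0.0222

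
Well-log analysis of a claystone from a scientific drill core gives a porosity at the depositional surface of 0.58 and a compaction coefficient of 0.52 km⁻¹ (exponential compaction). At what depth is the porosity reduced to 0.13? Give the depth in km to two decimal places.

Invert Athy's law: d = ln(n₀/n) / β
d = ln(0.58/0.13) / 0.52 = ln(4.462) / 0.52 = 1.4955 / 0.52 = 2.876 km

2.88 km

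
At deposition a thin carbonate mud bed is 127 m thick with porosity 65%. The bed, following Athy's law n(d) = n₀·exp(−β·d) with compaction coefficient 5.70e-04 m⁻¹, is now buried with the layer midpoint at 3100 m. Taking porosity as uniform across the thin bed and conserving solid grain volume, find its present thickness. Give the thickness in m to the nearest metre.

50 m

Working in km (1 km = 1000 m; β in km⁻¹ = β in m⁻¹ × 1000):
Porosity at 3.1 km: n = 0.65·exp(−0.57×3.1) = 0.1110
Solid-volume conservation: h(1−n) = h₀(1−n₀) ⇒ h = h₀·(1−n₀)/(1−n)
h = 0.127 × (1 − 0.65)/(1 − 0.1110) = 0.127 × 0.3937 = 0.0500 km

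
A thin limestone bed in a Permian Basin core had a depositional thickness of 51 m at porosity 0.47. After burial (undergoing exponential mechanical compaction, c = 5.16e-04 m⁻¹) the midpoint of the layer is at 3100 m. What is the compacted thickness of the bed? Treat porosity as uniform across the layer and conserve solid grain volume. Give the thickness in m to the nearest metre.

Working in km (1 km = 1000 m; c in km⁻¹ = c in m⁻¹ × 1000):
Porosity at 3.1 km: phi = 0.47·exp(−0.516×3.1) = 0.0949
Solid-volume conservation: h(1−phi) = h₀(1−phi₀) ⇒ h = h₀·(1−phi₀)/(1−phi)
h = 0.051 × (1 − 0.47)/(1 − 0.0949) = 0.051 × 0.5856 = 0.0299 km

30 m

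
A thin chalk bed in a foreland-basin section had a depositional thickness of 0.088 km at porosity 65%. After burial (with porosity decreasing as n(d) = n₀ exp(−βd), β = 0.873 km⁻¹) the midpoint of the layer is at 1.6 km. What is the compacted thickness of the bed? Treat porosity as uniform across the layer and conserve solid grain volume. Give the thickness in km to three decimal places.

0.037 km

Porosity at 1.6 km: n = 0.65·exp(−0.873×1.6) = 0.1608
Solid-volume conservation: h(1−n) = h₀(1−n₀) ⇒ h = h₀·(1−n₀)/(1−n)
h = 0.088 × (1 − 0.65)/(1 − 0.1608) = 0.088 × 0.4171 = 0.0367 km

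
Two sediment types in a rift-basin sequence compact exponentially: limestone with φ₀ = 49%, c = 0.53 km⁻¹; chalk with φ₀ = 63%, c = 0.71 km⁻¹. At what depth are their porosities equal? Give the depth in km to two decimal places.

1.40 km

Set φ₀ₐ e^(−cₐd) = φ₀ᵦ e^(−cᵦd) ⇒ ln(φ₀ₐ/φ₀ᵦ) = (cₐ − cᵦ)·d
d = ln(0.49/0.63) / (0.53 − 0.71) = -0.2513 / -0.18 = 1.396 km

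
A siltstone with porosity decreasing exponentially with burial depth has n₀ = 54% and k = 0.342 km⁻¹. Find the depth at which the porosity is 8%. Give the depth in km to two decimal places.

5.58 km

Invert Athy's law: Z = ln(n₀/n) / k
Z = ln(0.54/0.08) / 0.342 = ln(6.75) / 0.342 = 1.9095 / 0.342 = 5.583 km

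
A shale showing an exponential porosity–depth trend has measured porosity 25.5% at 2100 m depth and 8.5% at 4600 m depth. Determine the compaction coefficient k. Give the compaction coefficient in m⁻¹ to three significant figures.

0.000439 m⁻¹

Working in km (1 km = 1000 m; k in km⁻¹ = k in m⁻¹ × 1000):
Athy: phi(Z) = phi₀ e^(−kZ) ⇒ phi₁/phi₂ = e^{k(Z₂−Z₁)} ⇒ k = ln(phi₁/phi₂)/(Z₂−Z₁)
k = ln(0.255/0.085) / (4.6 − 2.1) = ln(3) / 2.5 = 1.0986 / 2.5 = 0.4394 km⁻¹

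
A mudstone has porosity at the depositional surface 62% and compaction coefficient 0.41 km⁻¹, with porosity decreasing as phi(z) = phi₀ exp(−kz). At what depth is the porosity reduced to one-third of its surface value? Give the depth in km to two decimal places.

2.68 km

phi/phi₀ = 1/3 ⇒ exp(−k·z) = 1/3 ⇒ z = ln(3) / k
z = 1.0986 / 0.41 = 2.680 km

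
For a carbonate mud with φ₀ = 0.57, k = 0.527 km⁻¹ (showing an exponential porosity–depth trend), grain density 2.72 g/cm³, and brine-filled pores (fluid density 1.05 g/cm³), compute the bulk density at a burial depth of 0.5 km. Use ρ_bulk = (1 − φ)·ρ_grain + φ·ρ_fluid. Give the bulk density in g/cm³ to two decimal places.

1.99 g/cm³

Porosity at depth: φ = 0.57·exp(−0.527×0.5) = 0.57×0.7684 = 0.4380
Bulk density: ρ_b = (1−φ)ρ_g + φ·ρ_f = 0.5620×2.72 + 0.4380×1.05
       = 1.529 + 0.460 = 1.989 g/cm³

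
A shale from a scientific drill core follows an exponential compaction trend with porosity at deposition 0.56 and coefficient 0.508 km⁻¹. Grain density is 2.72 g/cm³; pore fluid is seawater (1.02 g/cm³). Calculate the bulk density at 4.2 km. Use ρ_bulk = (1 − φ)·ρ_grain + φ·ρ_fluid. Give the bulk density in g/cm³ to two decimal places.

2.61 g/cm³

Porosity at depth: φ = 0.56·exp(−0.508×4.2) = 0.56×0.1184 = 0.0663
Bulk density: ρ_b = (1−φ)ρ_g + φ·ρ_f = 0.9337×2.72 + 0.0663×1.02
       = 2.540 + 0.068 = 2.607 g/cm³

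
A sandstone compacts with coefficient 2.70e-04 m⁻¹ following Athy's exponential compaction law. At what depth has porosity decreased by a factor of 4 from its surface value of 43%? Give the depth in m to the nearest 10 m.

Working in km (1 km = 1000 m; k in km⁻¹ = k in m⁻¹ × 1000):
n/n₀ = 1/4 ⇒ exp(−k·z) = 1/4 ⇒ z = ln(4) / k
z = 1.3863 / 0.27 = 5.134 km

5130 m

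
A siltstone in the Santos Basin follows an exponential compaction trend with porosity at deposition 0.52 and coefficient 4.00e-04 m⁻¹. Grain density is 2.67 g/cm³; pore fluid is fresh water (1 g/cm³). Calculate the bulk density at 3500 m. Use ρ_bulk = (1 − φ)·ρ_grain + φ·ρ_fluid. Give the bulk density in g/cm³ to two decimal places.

Working in km (1 km = 1000 m; c in km⁻¹ = c in m⁻¹ × 1000):
Porosity at depth: n = 0.52·exp(−0.4×3.5) = 0.52×0.2466 = 0.1282
Bulk density: ρ_b = (1−n)ρ_g + n·ρ_f = 0.8718×2.67 + 0.1282×1
       = 2.328 + 0.128 = 2.456 g/cm³

2.46 g/cm³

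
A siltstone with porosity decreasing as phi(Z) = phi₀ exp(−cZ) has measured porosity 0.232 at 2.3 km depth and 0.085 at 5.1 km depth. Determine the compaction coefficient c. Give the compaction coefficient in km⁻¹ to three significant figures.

0.359 km⁻¹

Athy: phi(Z) = phi₀ e^(−cZ) ⇒ phi₁/phi₂ = e^{c(Z₂−Z₁)} ⇒ c = ln(phi₁/phi₂)/(Z₂−Z₁)
c = ln(0.232/0.085) / (5.1 − 2.3) = ln(2.729) / 2.8 = 1.0041 / 2.8 = 0.3586 km⁻¹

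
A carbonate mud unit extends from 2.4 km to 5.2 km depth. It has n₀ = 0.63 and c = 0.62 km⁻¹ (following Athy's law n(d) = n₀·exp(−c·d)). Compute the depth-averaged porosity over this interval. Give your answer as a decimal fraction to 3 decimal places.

⟨n⟩ = (1/(d₂−d₁)) ∫ n₀ e^(−cd) dd = n₀·(e^(−c·d₁) − e^(−c·d₂)) / (c·(d₂−d₁))
e^(−0.62×2.4) = 0.2258; e^(−0.62×5.2) = 0.0398
⟨n⟩ = 0.63 × (0.2258 − 0.0398) / (0.62 × 2.8) = 0.63 × 0.1072 = 0.0675

0.068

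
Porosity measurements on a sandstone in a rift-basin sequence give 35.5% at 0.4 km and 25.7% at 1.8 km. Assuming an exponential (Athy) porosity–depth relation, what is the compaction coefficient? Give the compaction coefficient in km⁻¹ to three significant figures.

Athy: n(d) = n₀ e^(−kd) ⇒ n₁/n₂ = e^{k(d₂−d₁)} ⇒ k = ln(n₁/n₂)/(d₂−d₁)
k = ln(0.355/0.257) / (1.8 − 0.4) = ln(1.381) / 1.4 = 0.3230 / 1.4 = 0.2307 km⁻¹

0.231 km⁻¹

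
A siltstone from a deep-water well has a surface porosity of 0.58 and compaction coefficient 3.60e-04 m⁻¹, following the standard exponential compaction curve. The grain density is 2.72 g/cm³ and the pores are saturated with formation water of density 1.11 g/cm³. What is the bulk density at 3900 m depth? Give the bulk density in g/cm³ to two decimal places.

Working in km (1 km = 1000 m; c in km⁻¹ = c in m⁻¹ × 1000):
Porosity at depth: n = 0.58·exp(−0.36×3.9) = 0.58×0.2456 = 0.1425
Bulk density: ρ_b = (1−n)ρ_g + n·ρ_f = 0.8575×2.72 + 0.1425×1.11
       = 2.333 + 0.158 = 2.491 g/cm³

2.49 g/cm³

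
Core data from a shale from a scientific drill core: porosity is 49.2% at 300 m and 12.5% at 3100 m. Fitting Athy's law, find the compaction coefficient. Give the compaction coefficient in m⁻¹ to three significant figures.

Working in km (1 km = 1000 m; k in km⁻¹ = k in m⁻¹ × 1000):
Athy: phi(z) = phi₀ e^(−kz) ⇒ phi₁/phi₂ = e^{k(z₂−z₁)} ⇒ k = ln(phi₁/phi₂)/(z₂−z₁)
k = ln(0.492/0.125) / (3.1 − 0.3) = ln(3.936) / 2.8 = 1.3702 / 2.8 = 0.4893 km⁻¹

0.000489 m⁻¹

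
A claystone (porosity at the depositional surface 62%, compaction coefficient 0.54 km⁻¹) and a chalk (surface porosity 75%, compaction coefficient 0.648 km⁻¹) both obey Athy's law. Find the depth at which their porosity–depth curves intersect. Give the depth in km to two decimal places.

Set phi₀ₐ e^(−kₐz) = phi₀ᵦ e^(−kᵦz) ⇒ ln(phi₀ₐ/phi₀ᵦ) = (kₐ − kᵦ)·z
z = ln(0.62/0.75) / (0.54 − 0.648) = -0.1904 / -0.108 = 1.763 km

1.76 km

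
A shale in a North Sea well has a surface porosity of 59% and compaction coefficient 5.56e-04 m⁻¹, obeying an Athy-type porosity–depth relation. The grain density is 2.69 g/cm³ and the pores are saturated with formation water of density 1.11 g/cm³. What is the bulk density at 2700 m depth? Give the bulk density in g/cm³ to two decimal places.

2.48 g/cm³

Working in km (1 km = 1000 m; β in km⁻¹ = β in m⁻¹ × 1000):
Porosity at depth: φ = 0.59·exp(−0.556×2.7) = 0.59×0.2229 = 0.1315
Bulk density: ρ_b = (1−φ)ρ_g + φ·ρ_f = 0.8685×2.69 + 0.1315×1.11
       = 2.336 + 0.146 = 2.482 g/cm³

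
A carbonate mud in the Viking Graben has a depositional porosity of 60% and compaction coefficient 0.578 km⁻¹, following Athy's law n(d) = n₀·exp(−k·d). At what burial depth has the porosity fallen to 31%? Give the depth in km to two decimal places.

Invert Athy's law: d = ln(n₀/n) / k
d = ln(0.6/0.31) / 0.578 = ln(1.935) / 0.578 = 0.6604 / 0.578 = 1.142 km

1.14 km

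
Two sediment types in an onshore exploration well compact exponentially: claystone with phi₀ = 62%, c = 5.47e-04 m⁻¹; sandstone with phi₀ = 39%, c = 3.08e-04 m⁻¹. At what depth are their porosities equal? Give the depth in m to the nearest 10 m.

1940 m

Working in km (1 km = 1000 m; c in km⁻¹ = c in m⁻¹ × 1000):
Set phi₀ₐ e^(−cₐd) = phi₀ᵦ e^(−cᵦd) ⇒ ln(phi₀ₐ/phi₀ᵦ) = (cₐ − cᵦ)·d
d = ln(0.62/0.39) / (0.547 − 0.308) = 0.4636 / 0.239 = 1.940 km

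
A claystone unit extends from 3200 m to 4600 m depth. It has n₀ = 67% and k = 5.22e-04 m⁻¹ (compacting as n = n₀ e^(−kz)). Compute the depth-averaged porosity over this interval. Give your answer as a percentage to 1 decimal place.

8.9%

Working in km (1 km = 1000 m; k in km⁻¹ = k in m⁻¹ × 1000):
⟨n⟩ = (1/(z₂−z₁)) ∫ n₀ e^(−kz) dz = n₀·(e^(−k·z₁) − e^(−k·z₂)) / (k·(z₂−z₁))
e^(−0.522×3.2) = 0.1882; e^(−0.522×4.6) = 0.0906
⟨n⟩ = 0.67 × (0.1882 − 0.0906) / (0.522 × 1.4) = 0.67 × 0.1335 = 0.0894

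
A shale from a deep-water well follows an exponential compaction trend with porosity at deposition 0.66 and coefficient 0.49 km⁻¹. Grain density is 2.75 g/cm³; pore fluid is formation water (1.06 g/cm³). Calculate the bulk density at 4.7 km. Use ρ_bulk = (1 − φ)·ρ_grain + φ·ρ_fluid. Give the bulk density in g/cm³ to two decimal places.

Porosity at depth: n = 0.66·exp(−0.49×4.7) = 0.66×0.1000 = 0.0660
Bulk density: ρ_b = (1−n)ρ_g + n·ρ_f = 0.9340×2.75 + 0.0660×1.06
       = 2.569 + 0.070 = 2.639 g/cm³

2.64 g/cm³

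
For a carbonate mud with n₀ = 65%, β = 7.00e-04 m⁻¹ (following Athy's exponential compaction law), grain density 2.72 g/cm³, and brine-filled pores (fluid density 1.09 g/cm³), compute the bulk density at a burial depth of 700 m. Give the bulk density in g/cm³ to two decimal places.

2.07 g/cm³

Working in km (1 km = 1000 m; β in km⁻¹ = β in m⁻¹ × 1000):
Porosity at depth: n = 0.65·exp(−0.7×0.7) = 0.65×0.6126 = 0.3982
Bulk density: ρ_b = (1−n)ρ_g + n·ρ_f = 0.6018×2.72 + 0.3982×1.09
       = 1.637 + 0.434 = 2.071 g/cm³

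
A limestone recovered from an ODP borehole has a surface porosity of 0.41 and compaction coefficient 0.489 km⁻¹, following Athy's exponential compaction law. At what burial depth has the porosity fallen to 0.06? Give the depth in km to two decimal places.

3.93 km

Invert Athy's law: d = ln(phi₀/phi) / c
d = ln(0.41/0.06) / 0.489 = ln(6.833) / 0.489 = 1.9218 / 0.489 = 3.930 km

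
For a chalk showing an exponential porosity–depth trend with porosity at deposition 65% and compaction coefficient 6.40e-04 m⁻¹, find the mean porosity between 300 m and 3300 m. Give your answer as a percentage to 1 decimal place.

23.8%

Working in km (1 km = 1000 m; k in km⁻¹ = k in m⁻¹ × 1000):
⟨n⟩ = (1/(d₂−d₁)) ∫ n₀ e^(−kd) dd = n₀·(e^(−k·d₁) − e^(−k·d₂)) / (k·(d₂−d₁))
e^(−0.64×0.3) = 0.8253; e^(−0.64×3.3) = 0.1210
⟨n⟩ = 0.65 × (0.8253 − 0.1210) / (0.64 × 3) = 0.65 × 0.3668 = 0.2384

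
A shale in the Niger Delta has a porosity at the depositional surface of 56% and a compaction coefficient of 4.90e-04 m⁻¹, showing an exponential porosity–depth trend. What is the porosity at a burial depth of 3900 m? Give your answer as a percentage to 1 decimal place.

Working in km (1 km = 1000 m; k in km⁻¹ = k in m⁻¹ × 1000):
phi = phi₀·exp(−k·d) = 0.56 × exp(−0.49 × 3.9) = 0.56 × exp(−1.911)
  = 0.56 × 0.1479 = 0.0828

8.3%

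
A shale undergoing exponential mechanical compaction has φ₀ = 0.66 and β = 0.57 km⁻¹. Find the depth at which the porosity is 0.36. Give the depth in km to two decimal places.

1.06 km

Invert Athy's law: z = ln(φ₀/φ) / β
z = ln(0.66/0.36) / 0.57 = ln(1.833) / 0.57 = 0.6061 / 0.57 = 1.063 km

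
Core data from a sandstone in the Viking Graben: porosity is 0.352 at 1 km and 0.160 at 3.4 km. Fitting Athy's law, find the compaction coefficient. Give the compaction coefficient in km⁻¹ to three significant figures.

0.329 km⁻¹

Athy: n(d) = n₀ e^(−cd) ⇒ n₁/n₂ = e^{c(d₂−d₁)} ⇒ c = ln(n₁/n₂)/(d₂−d₁)
c = ln(0.352/0.16) / (3.4 − 1) = ln(2.2) / 2.4 = 0.7885 / 2.4 = 0.3285 km⁻¹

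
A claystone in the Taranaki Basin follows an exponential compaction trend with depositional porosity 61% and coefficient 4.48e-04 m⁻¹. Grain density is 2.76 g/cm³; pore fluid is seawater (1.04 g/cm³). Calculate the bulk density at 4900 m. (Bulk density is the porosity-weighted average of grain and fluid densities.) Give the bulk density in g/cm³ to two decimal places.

2.64 g/cm³

Working in km (1 km = 1000 m; c in km⁻¹ = c in m⁻¹ × 1000):
Porosity at depth: n = 0.61·exp(−0.448×4.9) = 0.61×0.1113 = 0.0679
Bulk density: ρ_b = (1−n)ρ_g + n·ρ_f = 0.9321×2.76 + 0.0679×1.04
       = 2.573 + 0.071 = 2.643 g/cm³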